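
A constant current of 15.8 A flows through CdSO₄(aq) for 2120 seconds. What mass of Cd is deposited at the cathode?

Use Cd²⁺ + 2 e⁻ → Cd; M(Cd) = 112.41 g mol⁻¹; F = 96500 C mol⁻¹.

19.5 g

Q = I·t = 15.80 A × 2120.0 s = 33500 C.
n(e⁻) = Q/F = 33500 / 96500 = 0.3471 mol.
Cd²⁺ + 2 e⁻ → Cd, so n(Cd) = n(e⁻)/2 = 0.1736 mol.
m = n·M = 0.1736 × 112.41 = 19.5 g.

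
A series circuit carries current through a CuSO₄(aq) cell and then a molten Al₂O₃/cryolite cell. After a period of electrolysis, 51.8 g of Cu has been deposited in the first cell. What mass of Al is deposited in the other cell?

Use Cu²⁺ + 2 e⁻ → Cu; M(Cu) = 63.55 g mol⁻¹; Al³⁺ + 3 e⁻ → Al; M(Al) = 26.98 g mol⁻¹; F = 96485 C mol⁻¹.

n(Cu) = 51.8 / 63.55 = 0.8151 mol.
Since Cu²⁺ + 2 e⁻ → Cu, n(e⁻) passed = 2 × 0.8151 = 1.630 mol.
Cells in series carry the same charge, so the same 1.630 mol of electrons passes through cell 2.
Al³⁺ + 3 e⁻ → Al, so n(Al) = 1.630 / 3 = 0.5434 mol.
m(Al) = 0.5434 × 26.98 = 14.7 g.

14.7 g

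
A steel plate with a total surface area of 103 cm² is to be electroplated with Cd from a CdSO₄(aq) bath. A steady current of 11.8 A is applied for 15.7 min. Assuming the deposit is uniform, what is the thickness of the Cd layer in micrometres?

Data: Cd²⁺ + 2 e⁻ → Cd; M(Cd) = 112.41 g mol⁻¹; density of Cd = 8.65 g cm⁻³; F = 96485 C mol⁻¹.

Q = I·t = 11.80 × 942.00 = 11120 C; n(e⁻) = 0.1152 mol.
n(Cd) = n(e⁻)/2 = 0.05760 mol, so m = 0.05760 × 112.41 = 6.475 g.
Volume = m/ρ = 6.475 / 8.65 = 0.7486 cm³.
Thickness = V/A = 0.7486 / 103 = 0.00727 cm = 72.7 μm.

72.7 μm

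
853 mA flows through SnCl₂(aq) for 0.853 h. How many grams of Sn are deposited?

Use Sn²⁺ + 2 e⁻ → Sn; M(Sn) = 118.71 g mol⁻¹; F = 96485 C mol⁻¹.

1.61 g

Q = I·t = 0.8530 A × 3070.8 s = 2619 C.
n(e⁻) = Q/F = 2619 / 96485 = 0.02715 mol.
Sn²⁺ + 2 e⁻ → Sn, so n(Sn) = n(e⁻)/2 = 0.01357 mol.
m = n·M = 0.01357 × 118.71 = 1.61 g.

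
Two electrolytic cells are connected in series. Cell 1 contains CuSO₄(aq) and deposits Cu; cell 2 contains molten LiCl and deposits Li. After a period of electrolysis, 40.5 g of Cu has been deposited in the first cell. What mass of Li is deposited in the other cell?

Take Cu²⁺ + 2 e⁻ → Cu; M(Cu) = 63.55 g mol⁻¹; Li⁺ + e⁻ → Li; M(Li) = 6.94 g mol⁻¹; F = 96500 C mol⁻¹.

8.85 g

n(Cu) = 40.5 / 63.55 = 0.6373 mol.
Since Cu²⁺ + 2 e⁻ → Cu, n(e⁻) passed = 2 × 0.6373 = 1.275 mol.
Cells in series carry the same charge, so the same 1.275 mol of electrons passes through cell 2.
Li⁺ + e⁻ → Li, so n(Li) = 1.275 / 1 = 1.275 mol.
m(Li) = 1.275 × 6.94 = 8.85 g.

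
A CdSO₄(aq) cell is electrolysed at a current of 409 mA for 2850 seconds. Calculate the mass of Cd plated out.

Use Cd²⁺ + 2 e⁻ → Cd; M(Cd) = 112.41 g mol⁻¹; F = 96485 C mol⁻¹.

0.679 g

Q = I·t = 0.4090 A × 2850.0 s = 1166 C.
n(e⁻) = Q/F = 1166 / 96485 = 0.01208 mol.
Cd²⁺ + 2 e⁻ → Cd, so n(Cd) = n(e⁻)/2 = 0.006041 mol.
m = n·M = 0.006041 × 112.41 = 0.679 g.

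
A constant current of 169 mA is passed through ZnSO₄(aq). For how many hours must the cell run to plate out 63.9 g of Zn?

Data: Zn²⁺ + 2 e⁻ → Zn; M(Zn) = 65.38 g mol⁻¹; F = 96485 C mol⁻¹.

n(Zn) = m/M = 63.9 / 65.38 = 0.9774 mol.
Each Zn atom requires 2 electrons, so n(e⁻) = 2 × 0.9774 = 1.955 mol.
Q = n(e⁻)·F = 1.955 × 96485 = 188600 C.
t = Q/I = 188600 / 0.1690 A = 1116000 s = 310 h.

310 h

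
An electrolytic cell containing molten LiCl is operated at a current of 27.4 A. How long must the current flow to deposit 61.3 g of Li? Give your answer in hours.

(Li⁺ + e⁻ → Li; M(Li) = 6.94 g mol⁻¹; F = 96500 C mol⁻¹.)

n(Li) = m/M = 61.3 / 6.94 = 8.833 mol.
Each Li atom requires 1 electron, so n(e⁻) = 1 × 8.833 = 8.833 mol.
Q = n(e⁻)·F = 8.833 × 96500 = 852400 C.
t = Q/I = 852400 / 27.40 A = 31110 s = 8.64 h.

8.64 h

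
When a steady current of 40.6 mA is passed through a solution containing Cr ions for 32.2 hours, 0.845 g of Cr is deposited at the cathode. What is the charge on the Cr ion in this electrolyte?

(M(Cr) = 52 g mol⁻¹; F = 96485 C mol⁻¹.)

Q = I·t = 0.04060 A × 115920 s = 4706 C, so n(e⁻) = 4706/96485 = 0.04878 mol.
n(Cr) deposited = 0.845 / 52 = 0.01625 mol.
Electrons per atom = n(e⁻)/n(Cr) = 0.04878 / 0.01625 = 3.00 ≈ 3, so the ion is Cr³⁺.

+3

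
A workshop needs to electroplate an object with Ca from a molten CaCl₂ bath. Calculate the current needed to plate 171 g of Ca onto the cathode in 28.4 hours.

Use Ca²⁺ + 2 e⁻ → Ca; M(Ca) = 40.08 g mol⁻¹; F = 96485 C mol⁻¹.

n(Ca) = 171 / 40.08 = 4.266 mol.
n(e⁻) = 2 × 4.266 = 8.533 mol.
Q = n(e⁻)·F = 8.533 × 96485 = 823300 C.
I = Q/t = 823300 / 102240 s = 8.05 A.

8.05 A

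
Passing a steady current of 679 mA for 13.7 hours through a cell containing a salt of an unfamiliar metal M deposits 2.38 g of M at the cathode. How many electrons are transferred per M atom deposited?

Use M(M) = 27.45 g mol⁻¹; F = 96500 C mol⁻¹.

Q = I·t = 0.6790 A × 49320 s = 33490 C, so n(e⁻) = 33490/96500 = 0.3470 mol.
n(M) deposited = 2.38 / 27.45 = 0.08670 mol.
Electrons per atom = n(e⁻)/n(M) = 0.3470 / 0.08670 = 4.00 ≈ 4, so the ion is M⁴⁺.

4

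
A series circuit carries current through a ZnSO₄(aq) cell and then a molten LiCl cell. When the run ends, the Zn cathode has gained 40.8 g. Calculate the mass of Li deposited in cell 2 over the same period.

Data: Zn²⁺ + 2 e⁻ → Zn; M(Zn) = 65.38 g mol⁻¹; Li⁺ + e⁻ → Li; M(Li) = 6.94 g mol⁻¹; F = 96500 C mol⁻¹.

8.66 g

n(Zn) = 40.8 / 65.38 = 0.6240 mol.
Since Zn²⁺ + 2 e⁻ → Zn, n(e⁻) passed = 2 × 0.6240 = 1.248 mol.
Cells in series carry the same charge, so the same 1.248 mol of electrons passes through cell 2.
Li⁺ + e⁻ → Li, so n(Li) = 1.248 / 1 = 1.248 mol.
m(Li) = 1.248 × 6.94 = 8.66 g.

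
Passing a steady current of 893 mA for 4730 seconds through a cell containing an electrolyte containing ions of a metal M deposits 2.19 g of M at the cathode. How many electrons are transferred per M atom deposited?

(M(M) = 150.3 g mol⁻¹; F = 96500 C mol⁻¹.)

Q = I·t = 0.8930 A × 4730.0 s = 4224 C, so n(e⁻) = 4224/96500 = 0.04377 mol.
n(M) deposited = 2.19 / 150.3 = 0.01457 mol.
Electrons per atom = n(e⁻)/n(M) = 0.04377 / 0.01457 = 3.00 ≈ 3, so the ion is M³⁺.

3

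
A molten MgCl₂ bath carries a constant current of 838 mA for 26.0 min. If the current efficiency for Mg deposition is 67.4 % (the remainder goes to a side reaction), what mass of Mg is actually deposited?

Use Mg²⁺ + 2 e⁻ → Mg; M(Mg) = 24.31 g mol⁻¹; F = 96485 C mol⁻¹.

Q = I·t = 0.8380 × 1560.0 = 1307 C.
n(e⁻) = 1307/96485 = 0.01355 mol; theoretically n(Mg) = 0.01355/2 = 0.006775 mol, m_theo = 0.1647 g.
At 67.4 % efficiency, m_actual = 0.674 × 0.1647 = 0.111 g.

0.111 g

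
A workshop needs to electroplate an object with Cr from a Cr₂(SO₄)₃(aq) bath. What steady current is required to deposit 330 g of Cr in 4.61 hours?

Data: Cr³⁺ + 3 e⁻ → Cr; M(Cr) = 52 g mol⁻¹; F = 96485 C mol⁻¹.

111 A

n(Cr) = 330 / 52 = 6.346 mol.
n(e⁻) = 3 × 6.346 = 19.04 mol.
Q = n(e⁻)·F = 19.04 × 96485 = 1837000 C.
I = Q/t = 1837000 / 16596 s = 111 A.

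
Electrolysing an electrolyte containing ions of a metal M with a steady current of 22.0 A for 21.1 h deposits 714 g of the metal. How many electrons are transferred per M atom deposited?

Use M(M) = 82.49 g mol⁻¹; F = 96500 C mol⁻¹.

2

Q = I·t = 22.00 A × 75960 s = 1671000 C, so n(e⁻) = 1671000/96500 = 17.32 mol.
n(M) deposited = 714 / 82.49 = 8.656 mol.
Electrons per atom = n(e⁻)/n(M) = 17.32 / 8.656 = 2.00 ≈ 2, so the ion is M²⁺.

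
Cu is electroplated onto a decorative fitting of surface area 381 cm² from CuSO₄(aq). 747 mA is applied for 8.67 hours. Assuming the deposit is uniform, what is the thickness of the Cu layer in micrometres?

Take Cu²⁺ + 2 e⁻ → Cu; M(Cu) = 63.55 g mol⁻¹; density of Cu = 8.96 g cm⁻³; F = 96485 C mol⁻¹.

22.5 μm

Q = I·t = 0.7470 × 31212 = 23320 C; n(e⁻) = 0.2416 mol.
n(Cu) = n(e⁻)/2 = 0.1208 mol, so m = 0.1208 × 63.55 = 7.678 g.
Volume = m/ρ = 7.678 / 8.96 = 0.8570 cm³.
Thickness = V/A = 0.8570 / 381 = 0.00225 cm = 22.5 μm.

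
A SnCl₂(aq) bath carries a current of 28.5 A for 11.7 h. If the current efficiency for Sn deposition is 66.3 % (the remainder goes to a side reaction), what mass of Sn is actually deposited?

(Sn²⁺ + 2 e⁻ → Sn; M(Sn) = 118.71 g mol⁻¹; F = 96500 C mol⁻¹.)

490 g

Q = I·t = 28.50 × 42120 = 1200000 C.
n(e⁻) = 1200000/96500 = 12.44 mol; theoretically n(Sn) = 12.44/2 = 6.220 mol, m_theo = 738.4 g.
At 66.3 % efficiency, m_actual = 0.663 × 738.4 = 490 g.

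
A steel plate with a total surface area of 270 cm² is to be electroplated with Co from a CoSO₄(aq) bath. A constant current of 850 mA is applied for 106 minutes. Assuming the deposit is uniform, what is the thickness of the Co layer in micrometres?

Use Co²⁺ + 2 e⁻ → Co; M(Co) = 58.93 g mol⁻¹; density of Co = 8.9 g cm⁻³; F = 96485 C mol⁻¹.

6.87 μm

Q = I·t = 0.8500 × 6360.0 = 5406 C; n(e⁻) = 0.05603 mol.
n(Co) = n(e⁻)/2 = 0.02801 mol, so m = 0.02801 × 58.93 = 1.651 g.
Volume = m/ρ = 1.651 / 8.9 = 0.1855 cm³.
Thickness = V/A = 0.1855 / 270 = 6.87 × 10⁻⁴ cm = 6.87 μm.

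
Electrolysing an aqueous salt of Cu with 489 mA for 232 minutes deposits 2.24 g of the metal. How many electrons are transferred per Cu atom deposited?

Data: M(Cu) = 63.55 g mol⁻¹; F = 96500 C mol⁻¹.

Q = I·t = 0.4890 A × 13920 s = 6807 C, so n(e⁻) = 6807/96500 = 0.07054 mol.
n(Cu) deposited = 2.24 / 63.55 = 0.03525 mol.
Electrons per atom = n(e⁻)/n(Cu) = 0.07054 / 0.03525 = 2.00 ≈ 2, so the ion is Cu²⁺.

2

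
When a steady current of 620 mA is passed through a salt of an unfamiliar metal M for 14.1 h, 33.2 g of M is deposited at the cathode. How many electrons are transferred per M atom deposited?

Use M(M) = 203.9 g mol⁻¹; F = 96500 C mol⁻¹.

Q = I·t = 0.6200 A × 50760 s = 31470 C, so n(e⁻) = 31470/96500 = 0.3261 mol.
n(M) deposited = 33.2 / 203.9 = 0.1628 mol.
Electrons per atom = n(e⁻)/n(M) = 0.3261 / 0.1628 = 2.00 ≈ 2, so the ion is M²⁺.

2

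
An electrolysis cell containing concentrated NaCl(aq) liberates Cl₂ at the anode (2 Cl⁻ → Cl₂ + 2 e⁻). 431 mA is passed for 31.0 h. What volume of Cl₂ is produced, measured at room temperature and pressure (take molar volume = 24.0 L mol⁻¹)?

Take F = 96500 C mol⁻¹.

Q = I·t = 0.4310 A × 111600 s = 48100 C.
n(e⁻) = Q/F = 48100 / 96500 = 0.4984 mol.
2 electrons are transferred per Cl₂ molecule, so n(Cl₂) = 0.4984 / 2 = 0.2492 mol.
V = n × V_m = 0.2492 × 24.0 = 5.98 L.

5.98 L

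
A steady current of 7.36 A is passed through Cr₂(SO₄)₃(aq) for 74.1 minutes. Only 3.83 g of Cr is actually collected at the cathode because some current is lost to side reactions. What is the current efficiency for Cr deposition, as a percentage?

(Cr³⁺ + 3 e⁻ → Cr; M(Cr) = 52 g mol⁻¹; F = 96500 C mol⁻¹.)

Q = I·t = 7.360 × 4446.0 = 32720 C; n(e⁻) = 32720/96500 = 0.3391 mol.
Theoretical n(Cr) = n(e⁻)/3 = 0.1130 mol, i.e. m_theo = 0.1130 × 52 = 5.878 g.
Efficiency = m_actual / m_theo = 3.83 / 5.878 = 65.2 %.

65.2 %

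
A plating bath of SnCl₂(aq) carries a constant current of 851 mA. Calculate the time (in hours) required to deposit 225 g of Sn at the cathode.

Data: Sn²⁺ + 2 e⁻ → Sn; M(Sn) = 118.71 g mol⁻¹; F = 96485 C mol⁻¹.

119 h

n(Sn) = m/M = 225 / 118.71 = 1.895 mol.
Each Sn atom requires 2 electrons, so n(e⁻) = 2 × 1.895 = 3.791 mol.
Q = n(e⁻)·F = 3.791 × 96485 = 365800 C.
t = Q/I = 365800 / 0.8510 A = 429800 s = 119 h.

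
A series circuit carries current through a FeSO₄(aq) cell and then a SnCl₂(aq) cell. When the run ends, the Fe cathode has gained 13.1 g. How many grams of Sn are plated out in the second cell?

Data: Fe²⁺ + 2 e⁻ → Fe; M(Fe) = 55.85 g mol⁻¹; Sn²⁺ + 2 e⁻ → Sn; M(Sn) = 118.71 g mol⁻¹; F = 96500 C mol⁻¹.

27.8 g

n(Fe) = 13.1 / 55.85 = 0.2346 mol.
Since Fe²⁺ + 2 e⁻ → Fe, n(e⁻) passed = 2 × 0.2346 = 0.4691 mol.
Cells in series carry the same charge, so the same 0.4691 mol of electrons passes through cell 2.
Sn²⁺ + 2 e⁻ → Sn, so n(Sn) = 0.4691 / 2 = 0.2346 mol.
m(Sn) = 0.2346 × 118.71 = 27.8 g.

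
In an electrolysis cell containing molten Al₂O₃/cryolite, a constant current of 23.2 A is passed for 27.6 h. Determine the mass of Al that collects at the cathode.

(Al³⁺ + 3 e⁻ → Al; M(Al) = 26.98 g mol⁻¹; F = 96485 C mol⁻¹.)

215 g

Q = I·t = 23.20 A × 99360 s = 2305000 C.
n(e⁻) = Q/F = 2305000 / 96485 = 23.89 mol.
Al³⁺ + 3 e⁻ → Al, so n(Al) = n(e⁻)/3 = 7.964 mol.
m = n·M = 7.964 × 26.98 = 215 g.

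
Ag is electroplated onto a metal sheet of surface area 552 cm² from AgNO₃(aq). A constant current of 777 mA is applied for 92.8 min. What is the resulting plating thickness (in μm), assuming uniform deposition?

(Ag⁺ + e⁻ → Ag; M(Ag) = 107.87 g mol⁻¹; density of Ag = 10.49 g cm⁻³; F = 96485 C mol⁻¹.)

8.35 μm

Q = I·t = 0.7770 × 5568.0 = 4326 C; n(e⁻) = 0.04484 mol.
n(Ag) = n(e⁻)/1 = 0.04484 mol, so m = 0.04484 × 107.87 = 4.837 g.
Volume = m/ρ = 4.837 / 10.49 = 0.4611 cm³.
Thickness = V/A = 0.4611 / 552 = 8.35 × 10⁻⁴ cm = 8.35 μm.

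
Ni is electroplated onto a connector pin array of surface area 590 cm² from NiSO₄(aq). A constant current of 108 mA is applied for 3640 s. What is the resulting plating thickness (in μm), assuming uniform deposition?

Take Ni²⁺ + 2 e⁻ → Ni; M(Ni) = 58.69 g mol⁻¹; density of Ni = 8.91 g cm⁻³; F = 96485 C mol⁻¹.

0.227 μm

Q = I·t = 0.1080 × 3640.0 = 393.1 C; n(e⁻) = 0.004074 mol.
n(Ni) = n(e⁻)/2 = 0.002037 mol, so m = 0.002037 × 58.69 = 0.1196 g.
Volume = m/ρ = 0.1196 / 8.91 = 0.01342 cm³.
Thickness = V/A = 0.01342 / 590 = 2.27 × 10⁻⁵ cm = 0.227 μm.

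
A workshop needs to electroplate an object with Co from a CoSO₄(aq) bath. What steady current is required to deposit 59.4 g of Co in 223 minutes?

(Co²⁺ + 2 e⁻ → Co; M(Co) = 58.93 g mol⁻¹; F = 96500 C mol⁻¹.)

n(Co) = 59.4 / 58.93 = 1.008 mol.
n(e⁻) = 2 × 1.008 = 2.016 mol.
Q = n(e⁻)·F = 2.016 × 96500 = 194500 C.
I = Q/t = 194500 / 13380 s = 14.5 A.

14.5 A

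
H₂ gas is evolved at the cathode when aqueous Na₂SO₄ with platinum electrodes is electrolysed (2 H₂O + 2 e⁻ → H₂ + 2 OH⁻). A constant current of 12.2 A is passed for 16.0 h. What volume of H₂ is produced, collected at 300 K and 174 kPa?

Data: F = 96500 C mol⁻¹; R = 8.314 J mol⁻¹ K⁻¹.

52.2 L

Q = I·t = 12.20 A × 57600 s = 702700 C.
n(e⁻) = Q/F = 702700 / 96500 = 7.282 mol.
2 electrons are transferred per H₂ molecule, so n(H₂) = 7.282 / 2 = 3.641 mol.
V = nRT/P = (3.641 × 8.314 × 300) / (174 × 10³ Pa) = 0.0522 m³ = 52.2 L.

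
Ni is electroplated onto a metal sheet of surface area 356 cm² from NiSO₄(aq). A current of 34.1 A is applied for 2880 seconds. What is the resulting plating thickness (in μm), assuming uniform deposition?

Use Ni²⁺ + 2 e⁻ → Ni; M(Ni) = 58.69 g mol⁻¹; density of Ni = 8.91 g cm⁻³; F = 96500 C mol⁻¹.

Q = I·t = 34.10 × 2880.0 = 98210 C; n(e⁻) = 1.018 mol.
n(Ni) = n(e⁻)/2 = 0.5088 mol, so m = 0.5088 × 58.69 = 29.86 g.
Volume = m/ρ = 29.86 / 8.91 = 3.352 cm³.
Thickness = V/A = 3.352 / 356 = 0.00942 cm = 94.2 μm.

94.2 μm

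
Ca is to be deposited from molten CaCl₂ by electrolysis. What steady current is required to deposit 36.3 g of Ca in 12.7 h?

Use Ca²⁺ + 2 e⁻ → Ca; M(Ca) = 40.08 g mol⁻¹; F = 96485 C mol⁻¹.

n(Ca) = 36.3 / 40.08 = 0.9057 mol.
n(e⁻) = 2 × 0.9057 = 1.811 mol.
Q = n(e⁻)·F = 1.811 × 96485 = 174800 C.
I = Q/t = 174800 / 45720 s = 3.82 A.

3.82 A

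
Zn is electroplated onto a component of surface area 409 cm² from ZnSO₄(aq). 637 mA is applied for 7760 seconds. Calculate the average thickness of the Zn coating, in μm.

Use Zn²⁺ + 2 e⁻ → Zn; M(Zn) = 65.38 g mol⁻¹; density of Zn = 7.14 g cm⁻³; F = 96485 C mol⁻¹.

Q = I·t = 0.6370 × 7760.0 = 4943 C; n(e⁻) = 0.05123 mol.
n(Zn) = n(e⁻)/2 = 0.02562 mol, so m = 0.02562 × 65.38 = 1.675 g.
Volume = m/ρ = 1.675 / 7.14 = 0.2346 cm³.
Thickness = V/A = 0.2346 / 409 = 5.74 × 10⁻⁴ cm = 5.74 μm.

5.74 μm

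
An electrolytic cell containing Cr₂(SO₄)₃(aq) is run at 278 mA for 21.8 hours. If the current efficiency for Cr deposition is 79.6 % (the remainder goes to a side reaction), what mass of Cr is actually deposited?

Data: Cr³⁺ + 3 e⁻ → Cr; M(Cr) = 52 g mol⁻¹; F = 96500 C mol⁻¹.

3.12 g

Q = I·t = 0.2780 × 78480 = 21820 C.
n(e⁻) = 21820/96500 = 0.2261 mol; theoretically n(Cr) = 0.2261/3 = 0.07536 mol, m_theo = 3.919 g.
At 79.6 % efficiency, m_actual = 0.796 × 3.919 = 3.12 g.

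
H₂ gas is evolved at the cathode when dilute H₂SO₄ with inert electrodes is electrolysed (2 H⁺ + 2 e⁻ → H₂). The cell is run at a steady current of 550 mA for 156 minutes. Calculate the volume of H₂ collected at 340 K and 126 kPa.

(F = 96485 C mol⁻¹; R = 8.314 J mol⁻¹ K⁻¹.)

Q = I·t = 0.5500 A × 9360.0 s = 5148 C.
n(e⁻) = Q/F = 5148 / 96485 = 0.05336 mol.
2 electrons are transferred per H₂ molecule, so n(H₂) = 0.05336 / 2 = 0.02668 mol.
V = nRT/P = (0.02668 × 8.314 × 340) / (126 × 10³ Pa) = 5.99 × 10⁻⁴ m³ = 0.599 L.

0.599 L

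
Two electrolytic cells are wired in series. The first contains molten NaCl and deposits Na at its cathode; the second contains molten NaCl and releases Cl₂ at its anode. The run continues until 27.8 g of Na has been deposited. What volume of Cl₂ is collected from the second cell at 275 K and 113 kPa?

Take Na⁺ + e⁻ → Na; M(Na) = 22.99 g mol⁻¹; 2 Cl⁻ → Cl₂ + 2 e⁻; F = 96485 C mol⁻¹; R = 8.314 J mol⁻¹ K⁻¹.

12.2 L

n(Na) = 27.8 / 22.99 = 1.209 mol, so n(e⁻) = 1 × 1.209 = 1.209 mol.
The cells are in series, so the same 1.209 mol of electrons passes through the second cell.
2 Cl⁻ → Cl₂ + 2 e⁻ — 2 mol e⁻ per mol Cl₂, so n(Cl₂) = 1.209/2 = 0.6046 mol.
V = nRT/P = (0.6046 × 8.314 × 275) / (113 × 10³) = 0.0122 m³ = 12.2 L.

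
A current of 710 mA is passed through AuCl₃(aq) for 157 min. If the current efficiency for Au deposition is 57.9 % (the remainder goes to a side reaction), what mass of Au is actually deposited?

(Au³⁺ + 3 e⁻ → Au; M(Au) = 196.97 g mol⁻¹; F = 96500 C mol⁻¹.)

Q = I·t = 0.7100 × 9420.0 = 6688 C.
n(e⁻) = 6688/96500 = 0.06931 mol; theoretically n(Au) = 0.06931/3 = 0.02310 mol, m_theo = 4.551 g.
At 57.9 % efficiency, m_actual = 0.579 × 4.551 = 2.63 g.

2.63 g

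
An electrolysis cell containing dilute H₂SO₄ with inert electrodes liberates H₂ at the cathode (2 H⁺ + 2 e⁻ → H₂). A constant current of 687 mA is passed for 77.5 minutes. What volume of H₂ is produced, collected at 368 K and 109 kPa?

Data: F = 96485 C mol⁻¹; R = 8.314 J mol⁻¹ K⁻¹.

Q = I·t = 0.6870 A × 4650.0 s = 3195 C.
n(e⁻) = Q/F = 3195 / 96485 = 0.03311 mol.
2 electrons are transferred per H₂ molecule, so n(H₂) = 0.03311 / 2 = 0.01655 mol.
V = nRT/P = (0.01655 × 8.314 × 368) / (109 × 10³ Pa) = 4.65 × 10⁻⁴ m³ = 0.465 L.

0.465 L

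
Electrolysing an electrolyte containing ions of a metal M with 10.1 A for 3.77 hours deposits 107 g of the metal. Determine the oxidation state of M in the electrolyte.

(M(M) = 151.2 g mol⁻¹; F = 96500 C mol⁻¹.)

+2

Q = I·t = 10.10 A × 13572 s = 137100 C, so n(e⁻) = 137100/96500 = 1.420 mol.
n(M) deposited = 107 / 151.2 = 0.7077 mol.
Electrons per atom = n(e⁻)/n(M) = 1.420 / 0.7077 = 2.01 ≈ 2, so the ion is M²⁺.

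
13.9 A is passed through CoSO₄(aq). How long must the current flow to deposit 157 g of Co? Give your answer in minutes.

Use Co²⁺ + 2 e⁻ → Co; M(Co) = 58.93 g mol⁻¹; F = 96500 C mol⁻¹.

n(Co) = m/M = 157 / 58.93 = 2.664 mol.
Each Co atom requires 2 electrons, so n(e⁻) = 2 × 2.664 = 5.328 mol.
Q = n(e⁻)·F = 5.328 × 96500 = 514200 C.
t = Q/I = 514200 / 13.90 A = 36990 s = 617 min.

617 min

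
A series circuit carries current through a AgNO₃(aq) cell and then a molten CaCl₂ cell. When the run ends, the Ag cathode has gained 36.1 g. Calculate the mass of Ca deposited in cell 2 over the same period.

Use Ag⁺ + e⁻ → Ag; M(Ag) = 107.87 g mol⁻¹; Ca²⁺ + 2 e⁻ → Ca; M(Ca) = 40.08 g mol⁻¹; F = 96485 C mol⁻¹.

6.71 g

n(Ag) = 36.1 / 107.87 = 0.3347 mol.
Since Ag⁺ + e⁻ → Ag, n(e⁻) passed = 1 × 0.3347 = 0.3347 mol.
Cells in series carry the same charge, so the same 0.3347 mol of electrons passes through cell 2.
Ca²⁺ + 2 e⁻ → Ca, so n(Ca) = 0.3347 / 2 = 0.1673 mol.
m(Ca) = 0.1673 × 40.08 = 6.71 g.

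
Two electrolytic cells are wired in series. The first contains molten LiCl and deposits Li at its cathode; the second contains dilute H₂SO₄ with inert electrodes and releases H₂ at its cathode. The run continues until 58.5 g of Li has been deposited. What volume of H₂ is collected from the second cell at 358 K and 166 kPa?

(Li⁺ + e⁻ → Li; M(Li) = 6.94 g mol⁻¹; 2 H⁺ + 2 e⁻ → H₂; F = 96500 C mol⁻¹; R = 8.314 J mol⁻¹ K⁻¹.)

75.6 L

n(Li) = 58.5 / 6.94 = 8.429 mol, so n(e⁻) = 1 × 8.429 = 8.429 mol.
The cells are in series, so the same 8.429 mol of electrons passes through the second cell.
2 H⁺ + 2 e⁻ → H₂ — 2 mol e⁻ per mol H₂, so n(H₂) = 8.429/2 = 4.215 mol.
V = nRT/P = (4.215 × 8.314 × 358) / (166 × 10³) = 0.0756 m³ = 75.6 L.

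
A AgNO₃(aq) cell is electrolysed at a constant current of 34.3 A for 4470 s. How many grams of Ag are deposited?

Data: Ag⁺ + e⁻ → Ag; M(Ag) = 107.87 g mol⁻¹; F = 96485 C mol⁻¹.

171 g

Q = I·t = 34.30 A × 4470.0 s = 153300 C.
n(e⁻) = Q/F = 153300 / 96485 = 1.589 mol.
Ag⁺ + e⁻ → Ag, so n(Ag) = n(e⁻)/1 = 1.589 mol.
m = n·M = 1.589 × 107.87 = 171 g.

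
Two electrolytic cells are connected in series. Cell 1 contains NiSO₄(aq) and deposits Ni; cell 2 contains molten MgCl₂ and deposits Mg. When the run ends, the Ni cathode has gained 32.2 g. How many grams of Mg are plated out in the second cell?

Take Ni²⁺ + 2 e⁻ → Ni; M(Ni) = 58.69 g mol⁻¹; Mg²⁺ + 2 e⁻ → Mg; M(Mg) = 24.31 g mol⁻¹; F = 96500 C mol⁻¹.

13.3 g

n(Ni) = 32.2 / 58.69 = 0.5486 mol.
Since Ni²⁺ + 2 e⁻ → Ni, n(e⁻) passed = 2 × 0.5486 = 1.097 mol.
Cells in series carry the same charge, so the same 1.097 mol of electrons passes through cell 2.
Mg²⁺ + 2 e⁻ → Mg, so n(Mg) = 1.097 / 2 = 0.5486 mol.
m(Mg) = 0.5486 × 24.31 = 13.3 g.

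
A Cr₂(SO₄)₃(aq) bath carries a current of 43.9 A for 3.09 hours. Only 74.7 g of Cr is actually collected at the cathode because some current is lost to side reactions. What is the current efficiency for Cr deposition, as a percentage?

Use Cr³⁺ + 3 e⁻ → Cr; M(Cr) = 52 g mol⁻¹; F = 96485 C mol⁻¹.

85.1 %

Q = I·t = 43.90 × 11124 = 488300 C; n(e⁻) = 488300/96485 = 5.061 mol.
Theoretical n(Cr) = n(e⁻)/3 = 1.687 mol, i.e. m_theo = 1.687 × 52 = 87.73 g.
Efficiency = m_actual / m_theo = 74.7 / 87.73 = 85.1 %.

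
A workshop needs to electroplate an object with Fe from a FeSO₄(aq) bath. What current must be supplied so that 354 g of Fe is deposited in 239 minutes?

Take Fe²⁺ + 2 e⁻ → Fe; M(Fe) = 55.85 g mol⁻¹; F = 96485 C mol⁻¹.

85.3 A

n(Fe) = 354 / 55.85 = 6.338 mol.
n(e⁻) = 2 × 6.338 = 12.68 mol.
Q = n(e⁻)·F = 12.68 × 96485 = 1223000 C.
I = Q/t = 1223000 / 14340 s = 85.3 A.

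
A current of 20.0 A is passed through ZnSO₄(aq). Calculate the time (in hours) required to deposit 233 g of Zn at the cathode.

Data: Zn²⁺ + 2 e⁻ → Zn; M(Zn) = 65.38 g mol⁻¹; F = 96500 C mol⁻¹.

n(Zn) = m/M = 233 / 65.38 = 3.564 mol.
Each Zn atom requires 2 electrons, so n(e⁻) = 2 × 3.564 = 7.128 mol.
Q = n(e⁻)·F = 7.128 × 96500 = 687800 C.
t = Q/I = 687800 / 20.00 A = 34390 s = 9.55 h.

9.55 h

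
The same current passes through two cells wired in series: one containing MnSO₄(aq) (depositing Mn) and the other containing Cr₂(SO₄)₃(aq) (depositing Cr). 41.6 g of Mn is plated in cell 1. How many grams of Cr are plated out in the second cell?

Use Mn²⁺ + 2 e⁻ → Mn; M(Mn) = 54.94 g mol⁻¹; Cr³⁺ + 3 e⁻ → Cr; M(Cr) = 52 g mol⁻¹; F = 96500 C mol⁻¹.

26.2 g

n(Mn) = 41.6 / 54.94 = 0.7572 mol.
Since Mn²⁺ + 2 e⁻ → Mn, n(e⁻) passed = 2 × 0.7572 = 1.514 mol.
Cells in series carry the same charge, so the same 1.514 mol of electrons passes through cell 2.
Cr³⁺ + 3 e⁻ → Cr, so n(Cr) = 1.514 / 3 = 0.5048 mol.
m(Cr) = 0.5048 × 52 = 26.2 g.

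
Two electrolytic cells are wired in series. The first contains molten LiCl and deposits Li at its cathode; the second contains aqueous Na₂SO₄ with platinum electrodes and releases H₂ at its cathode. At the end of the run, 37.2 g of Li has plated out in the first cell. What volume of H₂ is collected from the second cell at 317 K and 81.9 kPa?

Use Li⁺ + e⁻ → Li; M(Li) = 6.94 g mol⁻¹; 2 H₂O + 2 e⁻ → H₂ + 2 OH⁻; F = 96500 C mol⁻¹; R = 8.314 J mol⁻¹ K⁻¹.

86.2 L

n(Li) = 37.2 / 6.94 = 5.360 mol, so n(e⁻) = 1 × 5.360 = 5.360 mol.
The cells are in series, so the same 5.360 mol of electrons passes through the second cell.
2 H₂O + 2 e⁻ → H₂ + 2 OH⁻ — 2 mol e⁻ per mol H₂, so n(H₂) = 5.360/2 = 2.680 mol.
V = nRT/P = (2.680 × 8.314 × 317) / (81.9 × 10³) = 0.0862 m³ = 86.2 L.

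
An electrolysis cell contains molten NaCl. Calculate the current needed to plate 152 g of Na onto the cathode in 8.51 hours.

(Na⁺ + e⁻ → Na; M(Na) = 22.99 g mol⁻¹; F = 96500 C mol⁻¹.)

n(Na) = 152 / 22.99 = 6.612 mol.
n(e⁻) = 1 × 6.612 = 6.612 mol.
Q = n(e⁻)·F = 6.612 × 96500 = 638000 C.
I = Q/t = 638000 / 30636 s = 20.8 A.

20.8 A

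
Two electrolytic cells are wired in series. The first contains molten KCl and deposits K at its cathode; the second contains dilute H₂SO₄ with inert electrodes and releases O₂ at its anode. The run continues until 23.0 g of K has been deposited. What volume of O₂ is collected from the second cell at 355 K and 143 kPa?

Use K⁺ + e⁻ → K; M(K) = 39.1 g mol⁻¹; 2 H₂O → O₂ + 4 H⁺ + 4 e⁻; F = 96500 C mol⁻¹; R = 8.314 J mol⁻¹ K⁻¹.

3.04 L

n(K) = 23.0 / 39.1 = 0.5882 mol, so n(e⁻) = 1 × 0.5882 = 0.5882 mol.
The cells are in series, so the same 0.5882 mol of electrons passes through the second cell.
2 H₂O → O₂ + 4 H⁺ + 4 e⁻ — 4 mol e⁻ per mol O₂, so n(O₂) = 0.5882/4 = 0.1471 mol.
V = nRT/P = (0.1471 × 8.314 × 355) / (143 × 10³) = 0.00304 m³ = 3.04 L.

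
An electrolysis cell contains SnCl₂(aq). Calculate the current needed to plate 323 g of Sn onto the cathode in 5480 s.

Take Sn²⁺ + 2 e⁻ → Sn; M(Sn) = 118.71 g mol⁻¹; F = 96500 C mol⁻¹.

95.8 A

n(Sn) = 323 / 118.71 = 2.721 mol.
n(e⁻) = 2 × 2.721 = 5.442 mol.
Q = n(e⁻)·F = 5.442 × 96500 = 525100 C.
I = Q/t = 525100 / 5480.0 s = 95.8 A.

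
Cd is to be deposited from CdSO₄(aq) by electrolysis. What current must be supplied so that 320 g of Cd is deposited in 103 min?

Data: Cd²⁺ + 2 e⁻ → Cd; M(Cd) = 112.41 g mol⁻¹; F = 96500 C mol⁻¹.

n(Cd) = 320 / 112.41 = 2.847 mol.
n(e⁻) = 2 × 2.847 = 5.693 mol.
Q = n(e⁻)·F = 5.693 × 96500 = 549400 C.
I = Q/t = 549400 / 6180.0 s = 88.9 A.

88.9 A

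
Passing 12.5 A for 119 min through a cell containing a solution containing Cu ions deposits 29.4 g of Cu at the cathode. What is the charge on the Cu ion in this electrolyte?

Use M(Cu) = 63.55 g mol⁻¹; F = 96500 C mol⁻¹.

Q = I·t = 12.50 A × 7140.0 s = 89250 C, so n(e⁻) = 89250/96500 = 0.9249 mol.
n(Cu) deposited = 29.4 / 63.55 = 0.4626 mol.
Electrons per atom = n(e⁻)/n(Cu) = 0.9249 / 0.4626 = 2.00 ≈ 2, so the ion is Cu²⁺.

+2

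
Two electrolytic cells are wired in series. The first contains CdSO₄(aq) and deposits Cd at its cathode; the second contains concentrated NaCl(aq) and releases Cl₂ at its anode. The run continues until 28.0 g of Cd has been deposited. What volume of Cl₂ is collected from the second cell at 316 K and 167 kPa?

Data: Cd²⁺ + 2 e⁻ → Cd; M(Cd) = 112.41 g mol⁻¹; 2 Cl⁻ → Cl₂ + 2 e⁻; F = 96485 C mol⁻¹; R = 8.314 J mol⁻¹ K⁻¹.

3.92 L

n(Cd) = 28.0 / 112.41 = 0.2491 mol, so n(e⁻) = 2 × 0.2491 = 0.4982 mol.
The cells are in series, so the same 0.4982 mol of electrons passes through the second cell.
2 Cl⁻ → Cl₂ + 2 e⁻ — 2 mol e⁻ per mol Cl₂, so n(Cl₂) = 0.4982/2 = 0.2491 mol.
V = nRT/P = (0.2491 × 8.314 × 316) / (167 × 10³) = 0.00392 m³ = 3.92 L.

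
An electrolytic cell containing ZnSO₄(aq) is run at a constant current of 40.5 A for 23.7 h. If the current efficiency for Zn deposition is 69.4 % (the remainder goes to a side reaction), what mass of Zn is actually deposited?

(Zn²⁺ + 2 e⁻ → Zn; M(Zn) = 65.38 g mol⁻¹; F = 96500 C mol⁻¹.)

812 g

Q = I·t = 40.50 × 85320 = 3455000 C.
n(e⁻) = 3455000/96500 = 35.81 mol; theoretically n(Zn) = 35.81/2 = 17.90 mol, m_theo = 1171 g.
At 69.4 % efficiency, m_actual = 0.694 × 1171 = 812 g.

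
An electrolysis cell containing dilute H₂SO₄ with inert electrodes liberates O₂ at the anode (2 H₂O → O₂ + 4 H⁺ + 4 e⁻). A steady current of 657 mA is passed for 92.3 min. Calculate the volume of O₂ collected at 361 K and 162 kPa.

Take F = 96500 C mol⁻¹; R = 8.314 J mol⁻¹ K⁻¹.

Q = I·t = 0.6570 A × 5538.0 s = 3638 C.
n(e⁻) = Q/F = 3638 / 96500 = 0.03770 mol.
4 electrons are transferred per O₂ molecule, so n(O₂) = 0.03770 / 4 = 0.009426 mol.
V = nRT/P = (0.009426 × 8.314 × 361) / (162 × 10³ Pa) = 1.75 × 10⁻⁴ m³ = 0.175 L.

0.175 L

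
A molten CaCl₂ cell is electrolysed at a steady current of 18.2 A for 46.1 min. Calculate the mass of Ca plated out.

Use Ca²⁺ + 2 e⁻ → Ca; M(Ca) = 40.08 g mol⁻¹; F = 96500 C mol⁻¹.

10.5 g

Q = I·t = 18.20 A × 2766.0 s = 50340 C.
n(e⁻) = Q/F = 50340 / 96500 = 0.5217 mol.
Ca²⁺ + 2 e⁻ → Ca, so n(Ca) = n(e⁻)/2 = 0.2608 mol.
m = n·M = 0.2608 × 40.08 = 10.5 g.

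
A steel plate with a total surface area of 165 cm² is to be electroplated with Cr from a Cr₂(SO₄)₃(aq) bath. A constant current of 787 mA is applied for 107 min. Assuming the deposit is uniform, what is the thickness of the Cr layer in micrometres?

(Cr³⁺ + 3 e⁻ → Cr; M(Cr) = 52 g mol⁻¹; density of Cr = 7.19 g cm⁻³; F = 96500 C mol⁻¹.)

7.65 μm

Q = I·t = 0.7870 × 6420.0 = 5053 C; n(e⁻) = 0.05236 mol.
n(Cr) = n(e⁻)/3 = 0.01745 mol, so m = 0.01745 × 52 = 0.9075 g.
Volume = m/ρ = 0.9075 / 7.19 = 0.1262 cm³.
Thickness = V/A = 0.1262 / 165 = 7.65 × 10⁻⁴ cm = 7.65 μm.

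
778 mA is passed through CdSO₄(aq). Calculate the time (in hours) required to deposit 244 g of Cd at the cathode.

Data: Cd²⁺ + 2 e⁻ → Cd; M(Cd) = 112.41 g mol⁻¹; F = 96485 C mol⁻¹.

n(Cd) = m/M = 244 / 112.41 = 2.171 mol.
Each Cd atom requires 2 electrons, so n(e⁻) = 2 × 2.171 = 4.341 mol.
Q = n(e⁻)·F = 4.341 × 96485 = 418900 C.
t = Q/I = 418900 / 0.7780 A = 538400 s = 150 h.

150 h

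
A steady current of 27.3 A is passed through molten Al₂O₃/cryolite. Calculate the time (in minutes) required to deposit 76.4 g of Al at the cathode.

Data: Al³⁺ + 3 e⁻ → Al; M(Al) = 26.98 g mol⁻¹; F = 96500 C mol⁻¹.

n(Al) = m/M = 76.4 / 26.98 = 2.832 mol.
Each Al atom requires 3 electrons, so n(e⁻) = 3 × 2.832 = 8.495 mol.
Q = n(e⁻)·F = 8.495 × 96500 = 819800 C.
t = Q/I = 819800 / 27.30 A = 30030 s = 500 min.

500 min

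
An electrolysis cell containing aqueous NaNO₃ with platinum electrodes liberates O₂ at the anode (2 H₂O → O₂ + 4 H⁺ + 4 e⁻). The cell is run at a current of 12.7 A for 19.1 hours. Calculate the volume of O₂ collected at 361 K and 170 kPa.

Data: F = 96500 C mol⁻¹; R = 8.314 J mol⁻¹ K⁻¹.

39.9 L

Q = I·t = 12.70 A × 68760 s = 873300 C.
n(e⁻) = Q/F = 873300 / 96500 = 9.049 mol.
4 electrons are transferred per O₂ molecule, so n(O₂) = 9.049 / 4 = 2.262 mol.
V = nRT/P = (2.262 × 8.314 × 361) / (170 × 10³ Pa) = 0.0399 m³ = 39.9 L.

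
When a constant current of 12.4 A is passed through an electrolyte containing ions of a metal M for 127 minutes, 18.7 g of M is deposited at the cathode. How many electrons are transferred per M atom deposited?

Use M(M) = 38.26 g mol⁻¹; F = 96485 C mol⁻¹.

2

Q = I·t = 12.40 A × 7620.0 s = 94490 C, so n(e⁻) = 94490/96485 = 0.9793 mol.
n(M) deposited = 18.7 / 38.26 = 0.4888 mol.
Electrons per atom = n(e⁻)/n(M) = 0.9793 / 0.4888 = 2.00 ≈ 2, so the ion is M²⁺.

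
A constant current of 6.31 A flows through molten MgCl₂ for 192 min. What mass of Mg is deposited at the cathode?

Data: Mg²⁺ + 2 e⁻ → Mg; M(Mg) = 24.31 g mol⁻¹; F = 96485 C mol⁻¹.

9.16 g

Q = I·t = 6.310 A × 11520 s = 72690 C.
n(e⁻) = Q/F = 72690 / 96485 = 0.7534 mol.
Mg²⁺ + 2 e⁻ → Mg, so n(Mg) = n(e⁻)/2 = 0.3767 mol.
m = n·M = 0.3767 × 24.31 = 9.16 g.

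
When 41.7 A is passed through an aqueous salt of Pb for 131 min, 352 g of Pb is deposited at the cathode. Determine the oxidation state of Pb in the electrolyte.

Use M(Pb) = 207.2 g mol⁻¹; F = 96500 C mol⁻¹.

+2

Q = I·t = 41.70 A × 7860.0 s = 327800 C, so n(e⁻) = 327800/96500 = 3.396 mol.
n(Pb) deposited = 352 / 207.2 = 1.699 mol.
Electrons per atom = n(e⁻)/n(Pb) = 3.396 / 1.699 = 2.00 ≈ 2, so the ion is Pb²⁺.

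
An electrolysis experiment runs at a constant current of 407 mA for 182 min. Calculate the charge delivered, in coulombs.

4440 C

Q = I·t = 0.4070 A × 10920 s = 4440 C.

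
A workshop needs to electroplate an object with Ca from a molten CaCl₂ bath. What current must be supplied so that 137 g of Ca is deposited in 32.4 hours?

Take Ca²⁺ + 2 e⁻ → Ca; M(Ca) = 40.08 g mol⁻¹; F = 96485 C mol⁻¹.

n(Ca) = 137 / 40.08 = 3.418 mol.
n(e⁻) = 2 × 3.418 = 6.836 mol.
Q = n(e⁻)·F = 6.836 × 96485 = 659600 C.
I = Q/t = 659600 / 116640 s = 5.66 A.

5.66 A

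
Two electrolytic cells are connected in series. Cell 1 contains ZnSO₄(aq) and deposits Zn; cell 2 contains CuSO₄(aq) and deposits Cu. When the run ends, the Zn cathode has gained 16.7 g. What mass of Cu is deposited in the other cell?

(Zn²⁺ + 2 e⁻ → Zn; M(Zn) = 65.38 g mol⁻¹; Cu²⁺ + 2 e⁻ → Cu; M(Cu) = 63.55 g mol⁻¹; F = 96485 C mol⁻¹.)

n(Zn) = 16.7 / 65.38 = 0.2554 mol.
Since Zn²⁺ + 2 e⁻ → Zn, n(e⁻) passed = 2 × 0.2554 = 0.5109 mol.
Cells in series carry the same charge, so the same 0.5109 mol of electrons passes through cell 2.
Cu²⁺ + 2 e⁻ → Cu, so n(Cu) = 0.5109 / 2 = 0.2554 mol.
m(Cu) = 0.2554 × 63.55 = 16.2 g.

16.2 g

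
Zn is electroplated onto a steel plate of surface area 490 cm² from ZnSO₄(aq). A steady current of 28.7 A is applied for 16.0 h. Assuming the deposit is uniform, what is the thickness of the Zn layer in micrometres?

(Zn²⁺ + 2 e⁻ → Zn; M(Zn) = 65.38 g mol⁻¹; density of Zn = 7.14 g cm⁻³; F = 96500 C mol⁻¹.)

1600 μm

Q = I·t = 28.70 × 57600 = 1653000 C; n(e⁻) = 17.13 mol.
n(Zn) = n(e⁻)/2 = 8.565 mol, so m = 8.565 × 65.38 = 560.0 g.
Volume = m/ρ = 560.0 / 7.14 = 78.43 cm³.
Thickness = V/A = 78.43 / 490 = 0.160 cm = 1600 μm.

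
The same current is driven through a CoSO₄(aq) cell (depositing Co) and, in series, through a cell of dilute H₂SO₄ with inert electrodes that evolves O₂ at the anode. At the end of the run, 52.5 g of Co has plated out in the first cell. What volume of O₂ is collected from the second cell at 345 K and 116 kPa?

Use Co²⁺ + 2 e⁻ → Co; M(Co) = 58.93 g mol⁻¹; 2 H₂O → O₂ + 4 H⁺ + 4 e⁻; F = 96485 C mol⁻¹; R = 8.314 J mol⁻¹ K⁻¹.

11.0 L

n(Co) = 52.5 / 58.93 = 0.8909 mol, so n(e⁻) = 2 × 0.8909 = 1.782 mol.
The cells are in series, so the same 1.782 mol of electrons passes through the second cell.
2 H₂O → O₂ + 4 H⁺ + 4 e⁻ — 4 mol e⁻ per mol O₂, so n(O₂) = 1.782/4 = 0.4454 mol.
V = nRT/P = (0.4454 × 8.314 × 345) / (116 × 10³) = 0.0110 m³ = 11.0 L.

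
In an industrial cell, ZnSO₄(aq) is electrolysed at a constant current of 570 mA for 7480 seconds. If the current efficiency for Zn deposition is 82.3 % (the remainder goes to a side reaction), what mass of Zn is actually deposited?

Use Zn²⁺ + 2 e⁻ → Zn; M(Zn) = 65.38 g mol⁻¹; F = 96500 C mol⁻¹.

1.19 g

Q = I·t = 0.5700 × 7480.0 = 4264 C.
n(e⁻) = 4264/96500 = 0.04418 mol; theoretically n(Zn) = 0.04418/2 = 0.02209 mol, m_theo = 1.444 g.
At 82.3 % efficiency, m_actual = 0.823 × 1.444 = 1.19 g.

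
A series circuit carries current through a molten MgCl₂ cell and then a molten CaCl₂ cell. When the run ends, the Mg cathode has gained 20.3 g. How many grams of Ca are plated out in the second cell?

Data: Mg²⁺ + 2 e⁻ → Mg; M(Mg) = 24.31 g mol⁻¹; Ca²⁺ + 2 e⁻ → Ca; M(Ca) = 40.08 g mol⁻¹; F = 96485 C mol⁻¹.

n(Mg) = 20.3 / 24.31 = 0.8350 mol.
Since Mg²⁺ + 2 e⁻ → Mg, n(e⁻) passed = 2 × 0.8350 = 1.670 mol.
Cells in series carry the same charge, so the same 1.670 mol of electrons passes through cell 2.
Ca²⁺ + 2 e⁻ → Ca, so n(Ca) = 1.670 / 2 = 0.8350 mol.
m(Ca) = 0.8350 × 40.08 = 33.5 g.

33.5 g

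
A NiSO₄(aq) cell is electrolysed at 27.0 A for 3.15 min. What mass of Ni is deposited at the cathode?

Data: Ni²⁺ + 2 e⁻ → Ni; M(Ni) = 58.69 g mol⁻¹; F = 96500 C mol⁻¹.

Q = I·t = 27.00 A × 189.00 s = 5103 C.
n(e⁻) = Q/F = 5103 / 96500 = 0.05288 mol.
Ni²⁺ + 2 e⁻ → Ni, so n(Ni) = n(e⁻)/2 = 0.02644 mol.
m = n·M = 0.02644 × 58.69 = 1.55 g.

1.55 g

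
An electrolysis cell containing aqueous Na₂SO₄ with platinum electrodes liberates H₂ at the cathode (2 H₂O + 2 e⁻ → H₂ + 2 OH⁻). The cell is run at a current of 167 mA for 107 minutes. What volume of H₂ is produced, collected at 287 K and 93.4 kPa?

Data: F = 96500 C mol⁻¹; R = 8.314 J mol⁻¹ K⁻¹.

Q = I·t = 0.1670 A × 6420.0 s = 1072 C.
n(e⁻) = Q/F = 1072 / 96500 = 0.01111 mol.
2 electrons are transferred per H₂ molecule, so n(H₂) = 0.01111 / 2 = 0.005555 mol.
V = nRT/P = (0.005555 × 8.314 × 287) / (93.4 × 10³ Pa) = 1.42 × 10⁻⁴ m³ = 0.142 L.

0.142 L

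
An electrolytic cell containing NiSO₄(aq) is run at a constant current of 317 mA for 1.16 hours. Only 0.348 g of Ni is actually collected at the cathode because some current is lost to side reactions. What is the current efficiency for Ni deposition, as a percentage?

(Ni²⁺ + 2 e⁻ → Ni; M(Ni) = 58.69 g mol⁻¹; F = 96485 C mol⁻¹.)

Q = I·t = 0.3170 × 4176.0 = 1324 C; n(e⁻) = 1324/96485 = 0.01372 mol.
Theoretical n(Ni) = n(e⁻)/2 = 0.006860 mol, i.e. m_theo = 0.006860 × 58.69 = 0.4026 g.
Efficiency = m_actual / m_theo = 0.348 / 0.4026 = 86.4 %.

86.4 %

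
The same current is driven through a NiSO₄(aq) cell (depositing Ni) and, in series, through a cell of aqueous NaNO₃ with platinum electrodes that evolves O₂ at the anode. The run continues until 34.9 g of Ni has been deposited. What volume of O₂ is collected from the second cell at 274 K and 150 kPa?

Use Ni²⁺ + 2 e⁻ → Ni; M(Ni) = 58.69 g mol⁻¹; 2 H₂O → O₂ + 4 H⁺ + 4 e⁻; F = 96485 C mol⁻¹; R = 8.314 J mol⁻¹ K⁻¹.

4.52 L

n(Ni) = 34.9 / 58.69 = 0.5946 mol, so n(e⁻) = 2 × 0.5946 = 1.189 mol.
The cells are in series, so the same 1.189 mol of electrons passes through the second cell.
2 H₂O → O₂ + 4 H⁺ + 4 e⁻ — 4 mol e⁻ per mol O₂, so n(O₂) = 1.189/4 = 0.2973 mol.
V = nRT/P = (0.2973 × 8.314 × 274) / (150 × 10³) = 0.00452 m³ = 4.52 L.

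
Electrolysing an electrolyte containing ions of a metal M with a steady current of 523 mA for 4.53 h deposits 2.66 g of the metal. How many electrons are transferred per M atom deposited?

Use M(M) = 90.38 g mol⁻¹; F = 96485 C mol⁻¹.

Q = I·t = 0.5230 A × 16308 s = 8529 C, so n(e⁻) = 8529/96485 = 0.08840 mol.
n(M) deposited = 2.66 / 90.38 = 0.02943 mol.
Electrons per atom = n(e⁻)/n(M) = 0.08840 / 0.02943 = 3.00 ≈ 3, so the ion is M³⁺.

3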